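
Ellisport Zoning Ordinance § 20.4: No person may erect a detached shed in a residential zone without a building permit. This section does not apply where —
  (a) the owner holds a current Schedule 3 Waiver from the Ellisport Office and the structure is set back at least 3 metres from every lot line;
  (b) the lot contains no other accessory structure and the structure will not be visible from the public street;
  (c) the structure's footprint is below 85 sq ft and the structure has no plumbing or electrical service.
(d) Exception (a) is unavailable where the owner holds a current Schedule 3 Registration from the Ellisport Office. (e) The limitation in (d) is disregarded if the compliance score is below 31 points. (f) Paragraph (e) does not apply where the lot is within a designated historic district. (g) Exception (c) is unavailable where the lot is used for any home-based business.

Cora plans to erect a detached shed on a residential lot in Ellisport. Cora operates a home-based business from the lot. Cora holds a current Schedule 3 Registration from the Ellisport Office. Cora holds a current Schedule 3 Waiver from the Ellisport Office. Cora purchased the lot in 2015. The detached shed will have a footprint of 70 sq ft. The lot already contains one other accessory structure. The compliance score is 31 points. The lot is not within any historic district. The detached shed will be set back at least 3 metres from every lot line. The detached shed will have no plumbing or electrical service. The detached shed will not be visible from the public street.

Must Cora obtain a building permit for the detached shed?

Yes — Cora must obtain a building permit.

Exception (a): a current Schedule 3 Waiver is held; the setback is at least 3 m on every side — every condition holds. However, paragraphs (d)–(f) must be considered: (d) operates against (a): a current Schedule 3 Registration is held. (e) is inapplicable (the compliance score is 31 points, not below 31 points), so (d) stands. So (a) is unavailable.
Exception (b) does not apply: the lot already has another accessory structure.
Exception (c): the structure's footprint is 70 sq ft, below the 85 sq ft limit; there is no plumbing or electrical service — every condition holds. But: (g) applies — a home-based business operates on the lot. Exception (c) does not apply.
No exception displaces § 20.4.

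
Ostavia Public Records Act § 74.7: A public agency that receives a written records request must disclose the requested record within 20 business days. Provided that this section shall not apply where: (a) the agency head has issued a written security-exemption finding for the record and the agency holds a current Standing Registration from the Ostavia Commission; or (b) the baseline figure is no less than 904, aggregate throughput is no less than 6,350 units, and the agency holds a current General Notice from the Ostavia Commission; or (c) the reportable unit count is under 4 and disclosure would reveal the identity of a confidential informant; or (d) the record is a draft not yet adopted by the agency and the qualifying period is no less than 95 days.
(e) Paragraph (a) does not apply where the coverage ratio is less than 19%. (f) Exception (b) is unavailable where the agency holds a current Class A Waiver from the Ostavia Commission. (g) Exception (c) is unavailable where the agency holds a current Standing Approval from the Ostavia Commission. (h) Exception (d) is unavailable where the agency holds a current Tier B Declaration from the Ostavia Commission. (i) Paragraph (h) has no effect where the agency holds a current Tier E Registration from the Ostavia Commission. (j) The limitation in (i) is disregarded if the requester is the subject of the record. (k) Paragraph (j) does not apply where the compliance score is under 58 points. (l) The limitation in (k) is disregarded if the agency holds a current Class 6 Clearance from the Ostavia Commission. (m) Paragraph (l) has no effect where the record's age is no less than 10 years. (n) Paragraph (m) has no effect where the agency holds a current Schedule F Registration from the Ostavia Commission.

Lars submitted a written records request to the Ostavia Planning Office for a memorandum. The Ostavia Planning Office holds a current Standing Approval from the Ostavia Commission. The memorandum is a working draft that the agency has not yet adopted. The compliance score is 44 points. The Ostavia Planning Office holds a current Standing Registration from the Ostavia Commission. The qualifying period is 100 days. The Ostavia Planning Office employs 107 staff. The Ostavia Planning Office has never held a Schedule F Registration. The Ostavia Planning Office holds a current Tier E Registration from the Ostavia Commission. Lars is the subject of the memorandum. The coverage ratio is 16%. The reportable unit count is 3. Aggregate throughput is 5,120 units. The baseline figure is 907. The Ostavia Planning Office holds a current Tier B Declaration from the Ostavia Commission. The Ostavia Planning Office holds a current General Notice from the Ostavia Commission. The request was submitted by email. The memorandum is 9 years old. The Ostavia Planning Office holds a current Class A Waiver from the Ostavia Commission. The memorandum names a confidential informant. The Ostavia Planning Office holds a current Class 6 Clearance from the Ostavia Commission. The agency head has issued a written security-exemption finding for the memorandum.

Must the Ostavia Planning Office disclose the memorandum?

Yes — the Ostavia Planning Office must disclose the memorandum.

Exception (a) is satisfied on its face — a written security-exemption finding has been issued; a current Standing Registration is held. Turning to paragraph (e): (e) is triggered — the coverage ratio is 16%, less than the 19% limit. So (a) is unavailable.
Exception (b) requires that aggregate throughput is no less than 6,350 units; but aggregate throughput is 5,120 units, short of 6,350 units, so (b) is unavailable.
Exception (c)'s conditions are all satisfied: the reportable unit count is 3, under the 4 limit; the memorandum names a confidential informant. But: (g) operates against (c): a current Standing Approval is held. (c) is therefore removed.
Exception (d)'s conditions are all satisfied: the memorandum is an unadopted draft; the qualifying period is 100 days, meeting the 95 days threshold. But: (h) operates against (d): a current Tier B Declaration is held. (i) operates (a current Tier E Registration is held), but is itself disapplied by (j): (j) applies — Lars is the subject of the memorandum. (k) would limit (j) — the compliance score is 44 points, under the 58 points limit — but (l) sets (k) aside: (l) is engaged — a current Class 6 Clearance is held. (m), which would lift (l), does not operate here — the record's age is 9 years, short of 10 years. Exception (d) does not apply.
Every exception is unavailable, so the rule governs.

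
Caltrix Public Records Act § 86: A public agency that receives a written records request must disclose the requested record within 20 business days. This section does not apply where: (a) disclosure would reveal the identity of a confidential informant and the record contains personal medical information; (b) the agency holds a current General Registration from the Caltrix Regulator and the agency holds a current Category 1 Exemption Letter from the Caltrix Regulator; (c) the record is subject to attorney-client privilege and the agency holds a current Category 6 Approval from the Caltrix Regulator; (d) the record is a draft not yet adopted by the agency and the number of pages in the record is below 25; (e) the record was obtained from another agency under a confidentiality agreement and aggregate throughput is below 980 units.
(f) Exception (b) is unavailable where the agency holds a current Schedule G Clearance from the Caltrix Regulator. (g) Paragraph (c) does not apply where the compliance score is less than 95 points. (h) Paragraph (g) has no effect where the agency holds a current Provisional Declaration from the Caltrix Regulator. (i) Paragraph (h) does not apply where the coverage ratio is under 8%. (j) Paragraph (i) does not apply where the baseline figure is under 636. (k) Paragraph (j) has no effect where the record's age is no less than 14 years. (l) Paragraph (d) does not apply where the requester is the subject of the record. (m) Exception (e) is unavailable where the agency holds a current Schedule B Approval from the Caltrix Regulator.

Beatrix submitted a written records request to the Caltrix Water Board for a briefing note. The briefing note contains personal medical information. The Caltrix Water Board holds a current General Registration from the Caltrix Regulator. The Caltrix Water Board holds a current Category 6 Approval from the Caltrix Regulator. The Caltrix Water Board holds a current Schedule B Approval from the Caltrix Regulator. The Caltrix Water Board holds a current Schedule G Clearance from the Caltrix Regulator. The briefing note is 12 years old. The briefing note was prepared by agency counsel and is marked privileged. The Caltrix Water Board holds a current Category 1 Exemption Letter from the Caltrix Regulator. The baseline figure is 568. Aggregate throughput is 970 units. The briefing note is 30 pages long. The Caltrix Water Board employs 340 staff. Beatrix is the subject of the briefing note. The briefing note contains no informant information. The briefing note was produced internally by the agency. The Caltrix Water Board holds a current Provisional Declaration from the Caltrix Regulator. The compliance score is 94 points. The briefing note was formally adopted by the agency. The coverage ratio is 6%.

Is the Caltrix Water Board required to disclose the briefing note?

Exception (a) requires that disclosure would reveal the identity of a confidential informant; but the briefing note contains no informant information, so (a) is unavailable.
All of (b)'s requirements are met (a current General Registration is held; a current Category 1 Exemption Letter is held). But applying paragraph (f): (f) applies — a current Schedule G Clearance is held. (b) is therefore removed.
Exception (c) is satisfied on its face — the briefing note is privileged; a current Category 6 Approval is held. Under paragraphs (g)–(k): (g) would limit (c) — the compliance score is 94 points, less than the 95 points limit — but (h) sets (g) aside: (h) applies — a current Provisional Declaration is held. (i) would limit (h) — the coverage ratio is 6%, under the 8% limit — but (j) sets (i) aside: (j) operates against (i): the baseline figure is 568, under the 636 limit. (k), which would lift (j), is not triggered — the record's age is 12 years, short of 14 years. So (c) applies.
Exception (d) requires that the record is a draft not yet adopted by the agency; but the briefing note has been formally adopted, so (d) is unavailable.
Exception (e) does not apply: the briefing note was produced internally.

No — exception (c) applies; the Caltrix Water Board is not required to disclose the briefing note.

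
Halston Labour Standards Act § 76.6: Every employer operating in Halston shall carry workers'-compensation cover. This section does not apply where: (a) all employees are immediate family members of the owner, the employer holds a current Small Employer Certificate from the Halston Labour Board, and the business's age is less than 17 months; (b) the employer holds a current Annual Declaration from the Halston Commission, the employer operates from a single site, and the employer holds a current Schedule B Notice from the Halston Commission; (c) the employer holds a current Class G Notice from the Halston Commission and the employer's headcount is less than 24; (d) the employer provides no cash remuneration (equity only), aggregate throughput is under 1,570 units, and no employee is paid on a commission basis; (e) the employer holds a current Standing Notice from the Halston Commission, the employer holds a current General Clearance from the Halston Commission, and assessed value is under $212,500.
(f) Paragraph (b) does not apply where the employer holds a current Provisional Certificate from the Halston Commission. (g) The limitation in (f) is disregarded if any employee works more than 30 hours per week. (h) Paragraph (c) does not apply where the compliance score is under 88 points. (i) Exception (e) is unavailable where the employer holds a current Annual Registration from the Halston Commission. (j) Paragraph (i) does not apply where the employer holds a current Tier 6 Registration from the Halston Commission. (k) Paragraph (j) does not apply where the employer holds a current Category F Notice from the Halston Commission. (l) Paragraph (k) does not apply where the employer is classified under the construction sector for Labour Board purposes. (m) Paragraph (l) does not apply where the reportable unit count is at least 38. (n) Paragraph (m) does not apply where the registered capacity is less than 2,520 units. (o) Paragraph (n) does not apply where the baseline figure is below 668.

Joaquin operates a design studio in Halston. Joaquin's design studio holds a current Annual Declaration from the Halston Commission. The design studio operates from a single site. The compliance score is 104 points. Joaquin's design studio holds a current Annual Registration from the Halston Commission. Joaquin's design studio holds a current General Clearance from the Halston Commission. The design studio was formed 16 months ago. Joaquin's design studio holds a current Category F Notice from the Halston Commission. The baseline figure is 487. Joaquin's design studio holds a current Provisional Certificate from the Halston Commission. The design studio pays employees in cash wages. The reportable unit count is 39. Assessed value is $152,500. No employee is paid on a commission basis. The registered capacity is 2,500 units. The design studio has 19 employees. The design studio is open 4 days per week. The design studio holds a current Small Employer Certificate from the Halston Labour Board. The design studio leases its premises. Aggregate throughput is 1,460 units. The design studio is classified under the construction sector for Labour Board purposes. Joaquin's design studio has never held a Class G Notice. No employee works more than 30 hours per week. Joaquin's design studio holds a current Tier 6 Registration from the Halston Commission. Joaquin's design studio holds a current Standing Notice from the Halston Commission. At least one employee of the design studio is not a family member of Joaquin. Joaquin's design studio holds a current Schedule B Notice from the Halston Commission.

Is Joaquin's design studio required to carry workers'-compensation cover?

Exception (a) does not apply: at least one employee is not a family member.
All of (b)'s requirements are met (a current Annual Declaration is held; the employer operates from a single site; a current Schedule B Notice is held). But applying paragraphs (f)–(g): (f) is engaged — a current Provisional Certificate is held. (g) is inapplicable (no employee exceeds 30 hours/week), so (f) stands. So (b) is unavailable.
Exception (c) does not apply: there is no Class G Notice in force.
Exception (d) fails — employees are paid cash wages.
All of (e)'s requirements are met (a current Standing Notice is held; a current General Clearance is held; assessed value is $152,500, under the $212,500 limit). However, paragraphs (i)–(o) must be considered: (i) is engaged — a current Annual Registration is held. (j) applies (a current Tier 6 Registration is held), but is set aside by (k): (k) is triggered — a current Category F Notice is held. (l) is engaged (the design studio is classified under the construction sector), but is overridden by (m): (m) is triggered — the reportable unit count is 39, meeting the 38 threshold. (n) would limit (m) — the registered capacity is 2,500 units, less than the 2,520 units limit — but (o) sets (n) aside: (o) operates against (n): the baseline figure is 487, below the 668 limit. So (e) is unavailable.
No exception applies. The general rule governs.

Yes — Joaquin's design studio must carry workers'-compensation cover.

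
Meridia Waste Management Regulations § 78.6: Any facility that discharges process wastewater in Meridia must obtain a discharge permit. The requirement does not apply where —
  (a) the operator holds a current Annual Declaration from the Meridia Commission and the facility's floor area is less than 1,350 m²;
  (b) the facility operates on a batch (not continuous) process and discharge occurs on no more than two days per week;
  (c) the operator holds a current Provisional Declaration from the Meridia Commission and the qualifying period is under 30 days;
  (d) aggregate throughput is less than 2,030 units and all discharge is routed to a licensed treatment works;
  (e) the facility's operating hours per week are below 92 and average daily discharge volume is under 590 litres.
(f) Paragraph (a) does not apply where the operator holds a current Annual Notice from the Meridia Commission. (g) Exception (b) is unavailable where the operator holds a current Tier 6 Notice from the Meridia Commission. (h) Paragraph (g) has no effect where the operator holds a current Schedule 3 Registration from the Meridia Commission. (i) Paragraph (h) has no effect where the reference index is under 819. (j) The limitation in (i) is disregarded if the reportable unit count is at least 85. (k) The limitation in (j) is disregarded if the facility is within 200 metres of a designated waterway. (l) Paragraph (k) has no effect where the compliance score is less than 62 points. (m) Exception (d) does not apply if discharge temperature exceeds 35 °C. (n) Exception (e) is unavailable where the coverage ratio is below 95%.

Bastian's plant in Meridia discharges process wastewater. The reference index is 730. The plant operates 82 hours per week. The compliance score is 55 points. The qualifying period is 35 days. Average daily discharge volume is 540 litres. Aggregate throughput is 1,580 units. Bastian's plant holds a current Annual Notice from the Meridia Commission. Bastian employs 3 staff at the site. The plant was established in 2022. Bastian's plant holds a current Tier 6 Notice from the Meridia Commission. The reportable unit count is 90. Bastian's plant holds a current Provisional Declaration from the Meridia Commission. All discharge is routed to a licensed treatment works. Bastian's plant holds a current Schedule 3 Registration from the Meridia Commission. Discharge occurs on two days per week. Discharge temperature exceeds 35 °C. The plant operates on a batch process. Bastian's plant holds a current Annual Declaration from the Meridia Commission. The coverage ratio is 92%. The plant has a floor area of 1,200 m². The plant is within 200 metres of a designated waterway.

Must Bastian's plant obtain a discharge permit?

All of (a)'s requirements are met (a current Annual Declaration is held; the facility's floor area is 1,200 m², less than the 1,350 m² limit). However, paragraph (f) must be considered: (f) is triggered — a current Annual Notice is held. So (a) is unavailable.
Exception (b): the facility operates on a batch process; discharge occurs on no more than two days per week — every condition holds. Applying paragraphs (g)–(l): (g) would limit (b) — a current Tier 6 Notice is held — but (h) sets (g) aside: (h) operates against (g): a current Schedule 3 Registration is held. (i) is triggered (the reference index is 730, under the 819 limit), but yields to (j): (j) operates against (i): the reportable unit count is 90, meeting the 85 threshold. (k) would limit (j) — the plant is within 200 m of a designated waterway — but (l) sets (k) aside: (l) applies — the compliance score is 55 points, less than the 62 points limit. So (b) applies.
Exception (c) does not apply: the qualifying period is 35 days, not under 30 days.
Exception (d)'s conditions are all satisfied: aggregate throughput is 1,580 units, less than the 2,030 units limit; discharge is routed to a licensed treatment works. But applying paragraph (m): (m) is triggered — discharge temperature exceeds 35 °C. So (d) is unavailable.
Exception (e) is satisfied on its face — the facility's operating hours per week are 82, below the 92 limit; average daily discharge volume is 540 litres, under the 590 litres limit. But applying paragraph (n): (n) operates — the coverage ratio is 92%, below the 95% limit. Exception (e) does not apply.

No — exception (b) applies; Bastian's plant is not required to obtain a discharge permit.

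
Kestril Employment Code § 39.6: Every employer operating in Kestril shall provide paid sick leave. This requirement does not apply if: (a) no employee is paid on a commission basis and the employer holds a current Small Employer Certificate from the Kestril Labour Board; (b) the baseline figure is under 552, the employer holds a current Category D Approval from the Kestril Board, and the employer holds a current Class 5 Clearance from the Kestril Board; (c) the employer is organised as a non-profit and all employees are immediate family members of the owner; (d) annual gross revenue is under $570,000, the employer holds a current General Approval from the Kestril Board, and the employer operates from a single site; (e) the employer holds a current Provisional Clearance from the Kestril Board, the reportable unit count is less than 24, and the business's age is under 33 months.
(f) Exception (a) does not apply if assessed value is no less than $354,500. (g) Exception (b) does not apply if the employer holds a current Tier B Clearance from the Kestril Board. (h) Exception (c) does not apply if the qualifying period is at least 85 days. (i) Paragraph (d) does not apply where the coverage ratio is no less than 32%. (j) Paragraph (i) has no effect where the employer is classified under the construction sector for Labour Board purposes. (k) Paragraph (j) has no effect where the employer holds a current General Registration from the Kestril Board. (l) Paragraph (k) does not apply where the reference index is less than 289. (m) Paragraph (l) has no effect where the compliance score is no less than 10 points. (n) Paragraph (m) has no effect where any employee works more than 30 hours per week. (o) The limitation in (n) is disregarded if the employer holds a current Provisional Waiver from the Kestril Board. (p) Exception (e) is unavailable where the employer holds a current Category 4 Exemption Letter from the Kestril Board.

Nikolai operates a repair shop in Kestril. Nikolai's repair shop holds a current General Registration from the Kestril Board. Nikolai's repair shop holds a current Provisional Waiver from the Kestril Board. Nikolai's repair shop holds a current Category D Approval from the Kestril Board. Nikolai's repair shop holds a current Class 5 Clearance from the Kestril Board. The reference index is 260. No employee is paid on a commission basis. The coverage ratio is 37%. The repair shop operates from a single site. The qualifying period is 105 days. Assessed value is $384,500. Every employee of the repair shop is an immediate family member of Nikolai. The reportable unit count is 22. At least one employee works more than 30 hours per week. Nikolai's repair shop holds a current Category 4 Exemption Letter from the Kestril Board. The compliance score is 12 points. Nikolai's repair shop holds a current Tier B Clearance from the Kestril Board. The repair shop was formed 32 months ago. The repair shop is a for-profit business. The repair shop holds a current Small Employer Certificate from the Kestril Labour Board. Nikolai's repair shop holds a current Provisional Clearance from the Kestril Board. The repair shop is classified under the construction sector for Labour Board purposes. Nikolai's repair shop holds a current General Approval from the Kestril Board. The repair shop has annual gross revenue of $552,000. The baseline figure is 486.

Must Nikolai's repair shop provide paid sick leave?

All of (a)'s requirements are met (no employee is paid on commission; a current Small Employer Certificate is held). However, paragraph (f) must be considered: (f) operates — assessed value is $384,500, meeting the $354,500 threshold. So (a) is unavailable.
Exception (b) is satisfied on its face — the baseline figure is 486, under the 552 limit; a current Category D Approval is held; a current Class 5 Clearance is held. However, paragraph (g) must be considered: (g) operates against (b): a current Tier B Clearance is held. (b) is therefore removed.
Exception (c) does not apply: the employer is for-profit.
Exception (d)'s conditions are all satisfied: annual gross revenue is $552,000, under the $570,000 limit; a current General Approval is held; the employer operates from a single site. However, paragraphs (i)–(o) must be considered: (i) is engaged — the coverage ratio is 37%, meeting the 32% threshold. (j) applies (the repair shop is classified under the construction sector), but is overridden by (k): (k) operates against (j): a current General Registration is held. (l) would limit (k) — the reference index is 260, less than the 289 limit — but (m) sets (l) aside: (m) operates against (l): the compliance score is 12 points, meeting the 10 points threshold. (n) applies (at least one employee exceeds 30 hours/week), but is set aside by (o): (o) operates against (n): a current Provisional Waiver is held. (d) is therefore removed.
All of (e)'s requirements are met (a current Provisional Clearance is held; the reportable unit count is 22, less than the 24 limit; the business's age is 32 months, under the 33 months limit). But applying paragraph (p): (p) is triggered — a current Category 4 Exemption Letter is held. So (e) is unavailable.
Every exception is unavailable, so the rule governs.

Yes — Nikolai's repair shop must provide paid sick leave.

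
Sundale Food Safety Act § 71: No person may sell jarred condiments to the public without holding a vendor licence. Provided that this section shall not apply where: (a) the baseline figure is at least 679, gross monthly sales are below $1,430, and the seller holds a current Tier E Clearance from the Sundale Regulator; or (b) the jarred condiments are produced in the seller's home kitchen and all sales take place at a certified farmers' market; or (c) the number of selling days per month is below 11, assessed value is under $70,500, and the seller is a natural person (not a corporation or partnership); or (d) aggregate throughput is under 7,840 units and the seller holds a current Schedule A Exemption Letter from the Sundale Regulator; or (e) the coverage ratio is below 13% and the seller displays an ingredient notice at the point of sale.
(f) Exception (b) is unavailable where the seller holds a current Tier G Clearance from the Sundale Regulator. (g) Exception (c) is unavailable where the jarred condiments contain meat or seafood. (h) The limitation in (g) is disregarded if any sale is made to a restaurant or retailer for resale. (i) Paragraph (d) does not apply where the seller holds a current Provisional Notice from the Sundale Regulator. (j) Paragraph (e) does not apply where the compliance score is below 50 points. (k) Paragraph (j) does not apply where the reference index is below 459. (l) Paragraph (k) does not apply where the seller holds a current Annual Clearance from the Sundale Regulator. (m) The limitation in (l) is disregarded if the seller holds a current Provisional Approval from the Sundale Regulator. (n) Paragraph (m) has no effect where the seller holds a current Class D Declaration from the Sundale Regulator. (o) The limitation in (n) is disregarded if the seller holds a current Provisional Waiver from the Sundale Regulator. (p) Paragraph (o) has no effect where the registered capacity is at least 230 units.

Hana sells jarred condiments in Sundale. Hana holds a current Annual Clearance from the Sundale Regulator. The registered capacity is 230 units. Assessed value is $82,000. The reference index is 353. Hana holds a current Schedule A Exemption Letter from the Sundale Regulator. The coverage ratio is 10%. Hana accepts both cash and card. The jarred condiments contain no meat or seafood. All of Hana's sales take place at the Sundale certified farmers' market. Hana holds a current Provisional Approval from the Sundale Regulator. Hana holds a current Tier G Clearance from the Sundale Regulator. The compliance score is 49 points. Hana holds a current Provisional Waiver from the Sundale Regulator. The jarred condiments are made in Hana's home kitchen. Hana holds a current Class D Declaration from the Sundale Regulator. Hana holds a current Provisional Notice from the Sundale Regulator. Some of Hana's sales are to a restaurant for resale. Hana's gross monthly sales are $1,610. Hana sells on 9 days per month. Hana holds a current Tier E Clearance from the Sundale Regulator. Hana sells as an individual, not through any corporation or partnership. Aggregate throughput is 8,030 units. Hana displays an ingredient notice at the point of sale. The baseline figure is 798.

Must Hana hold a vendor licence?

Exception (a) fails — gross monthly sales are $1,610, not below $1,430.
Exception (b) is satisfied on its face — the jarred condiments are home-kitchen produced; all sales are at a certified farmers' market. Turning to paragraph (f): (f) operates against (b): a current Tier G Clearance is held. So (b) is unavailable.
Exception (c) requires that assessed value is under $70,500; but assessed value is $82,000, not under $70,500, so (c) is unavailable.
Exception (d) requires that aggregate throughput is under 7,840 units; but aggregate throughput is 8,030 units, not under 7,840 units, so (d) is unavailable.
Exception (e): the coverage ratio is 10%, below the 13% limit; an ingredient notice is displayed — every condition holds. However, paragraphs (j)–(p) must be considered: (j) is triggered — the compliance score is 49 points, below the 50 points limit. (k) applies (the reference index is 353, below the 459 limit), but yields to (l): (l) operates — a current Annual Clearance is held. (m) would limit (l) — a current Provisional Approval is held — but (n) sets (m) aside: (n) operates against (m): a current Class D Declaration is held. (o) applies (a current Provisional Waiver is held), but is overridden by (p): (p) operates against (o): the registered capacity is 230 units, meeting the 230 units threshold. Exception (e) does not apply.
No exception applies. The general rule governs.

Yes — Hana must hold a vendor licence.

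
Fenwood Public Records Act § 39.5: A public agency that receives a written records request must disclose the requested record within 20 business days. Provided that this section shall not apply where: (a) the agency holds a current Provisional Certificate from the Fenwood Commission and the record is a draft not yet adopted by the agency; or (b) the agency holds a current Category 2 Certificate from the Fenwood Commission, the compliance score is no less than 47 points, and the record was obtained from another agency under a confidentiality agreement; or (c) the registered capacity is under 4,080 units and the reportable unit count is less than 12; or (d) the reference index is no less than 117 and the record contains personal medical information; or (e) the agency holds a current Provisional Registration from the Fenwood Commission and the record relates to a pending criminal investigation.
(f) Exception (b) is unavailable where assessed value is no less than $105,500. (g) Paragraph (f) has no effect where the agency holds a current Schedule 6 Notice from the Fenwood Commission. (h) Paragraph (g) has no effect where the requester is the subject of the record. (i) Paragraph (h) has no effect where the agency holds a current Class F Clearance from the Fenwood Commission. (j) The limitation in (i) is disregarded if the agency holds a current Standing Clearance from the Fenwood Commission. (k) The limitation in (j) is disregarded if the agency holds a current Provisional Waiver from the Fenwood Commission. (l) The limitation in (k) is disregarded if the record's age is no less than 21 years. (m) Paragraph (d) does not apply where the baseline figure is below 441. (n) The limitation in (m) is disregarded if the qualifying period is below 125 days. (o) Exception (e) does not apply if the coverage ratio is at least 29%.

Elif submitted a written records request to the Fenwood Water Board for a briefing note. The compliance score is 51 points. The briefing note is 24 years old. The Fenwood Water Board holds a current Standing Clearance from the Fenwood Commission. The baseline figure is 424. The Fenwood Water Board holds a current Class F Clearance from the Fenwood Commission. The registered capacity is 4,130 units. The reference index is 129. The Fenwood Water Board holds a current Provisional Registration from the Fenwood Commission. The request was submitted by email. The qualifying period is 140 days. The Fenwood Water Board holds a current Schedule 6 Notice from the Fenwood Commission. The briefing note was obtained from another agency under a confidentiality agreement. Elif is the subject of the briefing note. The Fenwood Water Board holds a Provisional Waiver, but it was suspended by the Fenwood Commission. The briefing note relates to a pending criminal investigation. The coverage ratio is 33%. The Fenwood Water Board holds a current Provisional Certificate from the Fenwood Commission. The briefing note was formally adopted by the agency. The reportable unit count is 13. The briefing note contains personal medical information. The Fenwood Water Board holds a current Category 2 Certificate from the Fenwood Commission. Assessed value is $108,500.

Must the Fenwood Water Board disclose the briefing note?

Yes — the Fenwood Water Board must disclose the briefing note.

Exception (a) fails — the briefing note has been formally adopted.
All of (b)'s requirements are met (a current Category 2 Certificate is held; the compliance score is 51 points, meeting the 47 points threshold; the briefing note was obtained under a confidentiality agreement). However, paragraphs (f)–(l) must be considered: (f) operates against (b): assessed value is $108,500, meeting the $105,500 threshold. (g) is triggered (a current Schedule 6 Notice is held), but is set aside by (h): (h) operates against (g): Elif is the subject of the briefing note. (i) operates (a current Class F Clearance is held), but is overridden by (j): (j) operates against (i): a current Standing Clearance is held. (k) is not engaged (the Provisional Waiver is not current), so (j) stands. Exception (b) does not apply.
Exception (c) does not apply: the registered capacity is 4,130 units, not under 4,080 units.
Exception (d): the reference index is 129, meeting the 117 threshold; the briefing note contains personal medical information — every condition holds. Turning to paragraphs (m)–(n): (m) operates against (d): the baseline figure is 424, below the 441 limit. (n), which would lift (m), is not engaged — the qualifying period is 140 days, not below 125 days. Exception (d) does not apply.
Exception (e)'s conditions are all satisfied: a current Provisional Registration is held; the briefing note relates to a pending investigation. Turning to paragraph (o): (o) operates — the coverage ratio is 33%, meeting the 29% threshold. So (e) is unavailable.
Every exception is unavailable, so the rule governs.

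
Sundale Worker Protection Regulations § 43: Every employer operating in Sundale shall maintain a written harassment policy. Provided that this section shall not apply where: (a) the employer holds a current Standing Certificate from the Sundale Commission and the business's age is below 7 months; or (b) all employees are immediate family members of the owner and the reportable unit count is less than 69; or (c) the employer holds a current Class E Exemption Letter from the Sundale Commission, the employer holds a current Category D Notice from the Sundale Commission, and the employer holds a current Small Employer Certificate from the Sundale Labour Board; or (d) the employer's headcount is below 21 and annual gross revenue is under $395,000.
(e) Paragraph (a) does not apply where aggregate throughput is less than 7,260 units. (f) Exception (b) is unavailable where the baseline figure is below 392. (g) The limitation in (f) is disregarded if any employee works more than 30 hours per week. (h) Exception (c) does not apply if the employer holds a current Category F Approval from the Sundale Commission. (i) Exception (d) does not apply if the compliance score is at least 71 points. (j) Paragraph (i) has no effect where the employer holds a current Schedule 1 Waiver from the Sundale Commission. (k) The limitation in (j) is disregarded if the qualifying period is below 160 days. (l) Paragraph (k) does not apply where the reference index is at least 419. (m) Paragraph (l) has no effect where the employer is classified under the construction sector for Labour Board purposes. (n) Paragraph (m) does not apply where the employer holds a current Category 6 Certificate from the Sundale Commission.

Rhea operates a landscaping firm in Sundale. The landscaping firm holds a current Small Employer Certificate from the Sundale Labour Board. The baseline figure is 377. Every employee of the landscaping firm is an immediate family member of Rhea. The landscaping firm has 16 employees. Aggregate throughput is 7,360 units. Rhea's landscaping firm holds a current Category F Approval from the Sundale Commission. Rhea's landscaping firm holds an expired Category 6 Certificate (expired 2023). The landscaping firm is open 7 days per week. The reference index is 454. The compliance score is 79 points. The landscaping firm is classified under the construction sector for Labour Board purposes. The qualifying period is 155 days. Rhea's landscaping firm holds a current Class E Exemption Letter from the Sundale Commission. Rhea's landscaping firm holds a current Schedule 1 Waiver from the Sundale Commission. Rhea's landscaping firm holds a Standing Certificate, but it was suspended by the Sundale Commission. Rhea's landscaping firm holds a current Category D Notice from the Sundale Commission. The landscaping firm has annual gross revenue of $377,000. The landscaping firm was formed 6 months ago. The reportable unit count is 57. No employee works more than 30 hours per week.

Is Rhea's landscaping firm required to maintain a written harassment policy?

Exception (a) does not apply: there is no Standing Certificate in force.
Exception (b)'s conditions are all satisfied: every employee is an immediate family member; the reportable unit count is 57, less than the 69 limit. Turning to paragraphs (f)–(g): (f) operates against (b): the baseline figure is 377, below the 392 limit. (g), which would lift (f), is not triggered — no employee exceeds 30 hours/week. (b) is therefore removed.
Exception (c)'s conditions are all satisfied: a current Class E Exemption Letter is held; a current Category D Notice is held; a current Small Employer Certificate is held. But: (h) operates against (c): a current Category F Approval is held. Exception (c) does not apply.
Exception (d)'s conditions are all satisfied: the employer's headcount is 16, below the 21 limit; annual gross revenue is $377,000, under the $395,000 limit. Turning to paragraphs (i)–(n): (i) operates — the compliance score is 79 points, meeting the 71 points threshold. (j) would limit (i) — a current Schedule 1 Waiver is held — but (k) sets (j) aside: (k) operates against (j): the qualifying period is 155 days, below the 160 days limit. (l) would limit (k) — the reference index is 454, meeting the 419 threshold — but (m) sets (l) aside: (m) is triggered — the landscaping firm is classified under the construction sector. (n) is not engaged (no current Category 6 Certificate is held), so (m) stands. So (d) is unavailable.
Every exception is unavailable, so the rule governs.

Yes — Rhea's landscaping firm must maintain a written harassment policy.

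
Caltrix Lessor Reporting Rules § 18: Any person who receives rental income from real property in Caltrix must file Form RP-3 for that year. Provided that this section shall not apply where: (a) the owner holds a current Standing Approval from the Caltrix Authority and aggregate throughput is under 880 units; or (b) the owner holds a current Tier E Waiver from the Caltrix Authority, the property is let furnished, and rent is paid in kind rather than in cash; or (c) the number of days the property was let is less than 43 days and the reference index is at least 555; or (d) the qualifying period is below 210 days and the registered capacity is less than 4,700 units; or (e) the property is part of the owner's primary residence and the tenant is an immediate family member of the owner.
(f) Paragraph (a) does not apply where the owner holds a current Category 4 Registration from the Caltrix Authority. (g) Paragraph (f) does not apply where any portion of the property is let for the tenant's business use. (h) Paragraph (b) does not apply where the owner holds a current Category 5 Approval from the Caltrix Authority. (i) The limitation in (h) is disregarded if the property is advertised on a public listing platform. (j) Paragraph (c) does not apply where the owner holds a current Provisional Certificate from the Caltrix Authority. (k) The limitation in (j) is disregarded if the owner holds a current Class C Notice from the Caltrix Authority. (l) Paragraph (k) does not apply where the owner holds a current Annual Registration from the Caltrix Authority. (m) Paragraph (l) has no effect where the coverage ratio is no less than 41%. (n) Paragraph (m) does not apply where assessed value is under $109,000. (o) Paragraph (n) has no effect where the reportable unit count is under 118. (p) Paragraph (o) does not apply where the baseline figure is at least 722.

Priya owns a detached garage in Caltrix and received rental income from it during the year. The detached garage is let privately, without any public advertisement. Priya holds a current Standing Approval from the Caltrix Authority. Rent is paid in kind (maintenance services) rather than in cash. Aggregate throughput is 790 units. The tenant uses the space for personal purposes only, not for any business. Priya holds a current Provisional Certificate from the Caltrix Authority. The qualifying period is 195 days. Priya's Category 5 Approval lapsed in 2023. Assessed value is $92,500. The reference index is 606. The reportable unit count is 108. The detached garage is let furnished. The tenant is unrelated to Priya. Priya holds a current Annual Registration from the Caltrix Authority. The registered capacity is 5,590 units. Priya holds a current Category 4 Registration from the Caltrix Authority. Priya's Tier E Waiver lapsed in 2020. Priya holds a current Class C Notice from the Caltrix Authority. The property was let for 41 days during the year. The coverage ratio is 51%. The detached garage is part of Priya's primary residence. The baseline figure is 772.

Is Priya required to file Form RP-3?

Exception (a): a current Standing Approval is held; aggregate throughput is 790 units, under the 880 units limit — every condition holds. But: (f) is engaged — a current Category 4 Registration is held. (g) does not operate here (the space is used for personal purposes only), so (f) stands. So (a) is unavailable.
Exception (b) fails — there is no Tier E Waiver in force.
Exception (c): the number of days the property was let is 41 days, less than the 43 days limit; the reference index is 606, meeting the 555 threshold — every condition holds. But applying paragraphs (j)–(p): (j) operates against (c): a current Provisional Certificate is held. (k) would limit (j) — a current Class C Notice is held — but (l) sets (k) aside: (l) is engaged — a current Annual Registration is held. (m) would limit (l) — the coverage ratio is 51%, meeting the 41% threshold — but (n) sets (m) aside: (n) operates against (m): assessed value is $92,500, under the $109,000 limit. (o) would limit (n) — the reportable unit count is 108, under the 118 limit — but (p) sets (o) aside: (p) operates against (o): the baseline figure is 772, meeting the 722 threshold. So (c) is unavailable.
Exception (d) does not apply: the registered capacity is 5,590 units, not less than 4,700 units.
Exception (e) fails — the tenant is unrelated to the owner.
No exception displaces § 18.

Yes — Priya must file Form RP-3.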